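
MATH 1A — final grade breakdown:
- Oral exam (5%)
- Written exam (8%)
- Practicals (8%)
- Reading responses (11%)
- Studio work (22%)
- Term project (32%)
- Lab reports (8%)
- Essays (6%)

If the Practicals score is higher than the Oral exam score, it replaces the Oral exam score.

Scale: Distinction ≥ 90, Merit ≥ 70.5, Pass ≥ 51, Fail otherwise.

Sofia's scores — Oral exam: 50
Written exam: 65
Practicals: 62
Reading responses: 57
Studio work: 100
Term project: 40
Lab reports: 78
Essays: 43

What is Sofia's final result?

Pass

Practicals (62) > Oral exam (50), so Oral exam counts as 62.
Weighted total:
  Oral exam 62 × 0.05 = 3.1
  Written exam 65 × 0.08 = 5.2
  Practicals 62 × 0.08 = 4.96
  Reading responses 57 × 0.11 = 6.27
  Studio work 100 × 0.22 = 22
  Term project 40 × 0.32 = 12.8
  Lab reports 78 × 0.08 = 6.24
  Essays 43 × 0.06 = 2.58
Sum = 63.15
63.15 is ≥ 51 and < 70.5 → Pass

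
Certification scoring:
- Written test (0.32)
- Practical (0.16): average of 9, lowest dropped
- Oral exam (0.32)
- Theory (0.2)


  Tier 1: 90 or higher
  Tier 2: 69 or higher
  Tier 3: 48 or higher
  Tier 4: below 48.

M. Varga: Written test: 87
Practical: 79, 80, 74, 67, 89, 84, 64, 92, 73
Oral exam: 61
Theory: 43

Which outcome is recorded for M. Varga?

Tier 3

Practical: drop 64 → average of remaining 8 = 638/8 = 79.75
Weighted total:
  Written test 87 × 0.32 = 27.84
  Practical 79.75 × 0.16 = 12.76
  Oral exam 61 × 0.32 = 19.52
  Theory 43 × 0.2 = 8.6
Sum = 68.72
68.72 is ≥ 48 and < 69 → Tier 3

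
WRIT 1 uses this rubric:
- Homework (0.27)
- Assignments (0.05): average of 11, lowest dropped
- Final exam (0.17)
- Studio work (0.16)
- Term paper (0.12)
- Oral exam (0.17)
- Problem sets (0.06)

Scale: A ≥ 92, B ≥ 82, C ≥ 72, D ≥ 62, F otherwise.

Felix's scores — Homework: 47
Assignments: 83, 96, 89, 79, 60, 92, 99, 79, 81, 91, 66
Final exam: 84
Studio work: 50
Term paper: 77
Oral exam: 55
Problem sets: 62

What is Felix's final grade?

Assignments: drop 60 → average of remaining 10 = 855/10 = 85.5
Weighted total:
  Homework 47 × 0.27 = 12.69
  Assignments 85.5 × 0.05 = 4.275
  Final exam 84 × 0.17 = 14.28
  Studio work 50 × 0.16 = 8
  Term paper 77 × 0.12 = 9.24
  Oral exam 55 × 0.17 = 9.35
  Problem sets 62 × 0.06 = 3.72
Sum = 61.555
61.555 < 62 → F

F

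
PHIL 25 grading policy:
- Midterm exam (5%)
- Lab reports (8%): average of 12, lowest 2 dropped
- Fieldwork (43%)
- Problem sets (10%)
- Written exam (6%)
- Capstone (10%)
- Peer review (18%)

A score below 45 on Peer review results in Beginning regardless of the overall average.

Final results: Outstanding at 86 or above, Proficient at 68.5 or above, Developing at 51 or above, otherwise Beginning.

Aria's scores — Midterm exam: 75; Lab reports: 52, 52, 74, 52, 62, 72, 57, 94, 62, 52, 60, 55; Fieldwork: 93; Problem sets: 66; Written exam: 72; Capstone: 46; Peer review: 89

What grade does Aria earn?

Proficient

Lab reports: drop 52, 52 → average of remaining 10 = 640/10 = 64
Peer review score 89 ≥ 45: minimum met.
Weighted total:
  Midterm exam 75 × 0.05 = 3.75
  Lab reports 64 × 0.08 = 5.12
  Fieldwork 93 × 0.43 = 39.99
  Problem sets 66 × 0.1 = 6.6
  Written exam 72 × 0.06 = 4.32
  Capstone 46 × 0.1 = 4.6
  Peer review 89 × 0.18 = 16.02
Sum = 80.4
80.4 is ≥ 68.5 and < 86 → Proficient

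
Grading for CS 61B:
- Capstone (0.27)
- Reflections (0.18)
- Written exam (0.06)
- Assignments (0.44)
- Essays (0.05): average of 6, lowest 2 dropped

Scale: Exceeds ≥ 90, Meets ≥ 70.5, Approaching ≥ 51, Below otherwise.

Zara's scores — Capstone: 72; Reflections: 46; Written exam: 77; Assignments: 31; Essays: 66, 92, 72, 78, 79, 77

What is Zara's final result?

Essays: drop 66, 72 → average of remaining 4 = 326/4 = 81.5
Weighted total:
  Capstone 72 × 0.27 = 19.44
  Reflections 46 × 0.18 = 8.28
  Written exam 77 × 0.06 = 4.62
  Assignments 31 × 0.44 = 13.64
  Essays 81.5 × 0.05 = 4.075
Sum = 50.055
50.055 < 51 → Below

Below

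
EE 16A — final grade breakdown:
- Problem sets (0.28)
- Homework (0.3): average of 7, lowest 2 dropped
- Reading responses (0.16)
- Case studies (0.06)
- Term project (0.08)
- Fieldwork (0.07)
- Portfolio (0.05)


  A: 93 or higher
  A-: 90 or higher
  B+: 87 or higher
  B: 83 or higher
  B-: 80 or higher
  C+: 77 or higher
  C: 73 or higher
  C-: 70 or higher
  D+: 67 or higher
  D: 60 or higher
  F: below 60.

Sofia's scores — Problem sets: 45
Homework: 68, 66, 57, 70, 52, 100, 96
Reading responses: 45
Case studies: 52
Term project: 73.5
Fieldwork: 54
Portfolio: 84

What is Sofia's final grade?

D

Homework: drop 52, 57 → average of remaining 5 = 400/5 = 80
Weighted total:
  Problem sets 45 × 0.28 = 12.6
  Homework 80 × 0.3 = 24
  Reading responses 45 × 0.16 = 7.2
  Case studies 52 × 0.06 = 3.12
  Term project 73.5 × 0.08 = 5.88
  Fieldwork 54 × 0.07 = 3.78
  Portfolio 84 × 0.05 = 4.2
Sum = 60.78
60.78 is ≥ 60 and < 67 → D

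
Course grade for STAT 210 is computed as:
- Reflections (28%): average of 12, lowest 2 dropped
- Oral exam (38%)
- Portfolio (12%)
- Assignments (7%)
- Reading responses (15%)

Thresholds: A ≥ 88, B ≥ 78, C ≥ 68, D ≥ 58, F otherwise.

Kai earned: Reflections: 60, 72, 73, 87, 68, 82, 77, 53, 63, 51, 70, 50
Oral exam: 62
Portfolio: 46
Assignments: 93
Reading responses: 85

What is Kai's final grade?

Reflections: drop 50, 51 → average of remaining 10 = 705/10 = 70.5
Weighted total:
  Reflections 70.5 × 0.28 = 19.74
  Oral exam 62 × 0.38 = 23.56
  Portfolio 46 × 0.12 = 5.52
  Assignments 93 × 0.07 = 6.51
  Reading responses 85 × 0.15 = 12.75
Sum = 68.08
68.08 is ≥ 68 and < 78 → C

C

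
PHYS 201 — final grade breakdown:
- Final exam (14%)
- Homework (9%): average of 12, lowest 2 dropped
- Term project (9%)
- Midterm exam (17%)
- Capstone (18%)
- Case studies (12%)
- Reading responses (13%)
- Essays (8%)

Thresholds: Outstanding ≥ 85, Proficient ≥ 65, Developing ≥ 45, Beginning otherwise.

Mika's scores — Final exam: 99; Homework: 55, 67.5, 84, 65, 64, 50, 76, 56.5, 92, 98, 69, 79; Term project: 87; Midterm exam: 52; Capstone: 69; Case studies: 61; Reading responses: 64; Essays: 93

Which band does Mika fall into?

Homework: drop 50, 55 → average of remaining 10 = 751/10 = 75.1
Weighted total:
  Final exam 99 × 0.14 = 13.86
  Homework 75.1 × 0.09 = 6.759
  Term project 87 × 0.09 = 7.83
  Midterm exam 52 × 0.17 = 8.84
  Capstone 69 × 0.18 = 12.42
  Case studies 61 × 0.12 = 7.32
  Reading responses 64 × 0.13 = 8.32
  Essays 93 × 0.08 = 7.44
Sum = 72.789
72.789 is ≥ 65 and < 85 → Proficient

Proficient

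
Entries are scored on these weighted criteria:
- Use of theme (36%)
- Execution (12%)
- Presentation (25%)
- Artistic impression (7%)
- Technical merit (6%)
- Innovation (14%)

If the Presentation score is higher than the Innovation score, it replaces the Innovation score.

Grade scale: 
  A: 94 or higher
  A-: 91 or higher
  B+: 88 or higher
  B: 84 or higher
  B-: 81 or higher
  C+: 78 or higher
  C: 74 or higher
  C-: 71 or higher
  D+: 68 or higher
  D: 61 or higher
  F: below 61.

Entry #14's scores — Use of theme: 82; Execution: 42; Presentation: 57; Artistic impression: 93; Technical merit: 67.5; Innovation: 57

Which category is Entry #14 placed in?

Presentation (57) ≤ Innovation (57), so Innovation stays at 57.
Weighted total:
  Use of theme 82 × 0.36 = 29.52
  Execution 42 × 0.12 = 5.04
  Presentation 57 × 0.25 = 14.25
  Artistic impression 93 × 0.07 = 6.51
  Technical merit 67.5 × 0.06 = 4.05
  Innovation 57 × 0.14 = 7.98
Sum = 67.35
67.35 is ≥ 61 and < 68 → D

D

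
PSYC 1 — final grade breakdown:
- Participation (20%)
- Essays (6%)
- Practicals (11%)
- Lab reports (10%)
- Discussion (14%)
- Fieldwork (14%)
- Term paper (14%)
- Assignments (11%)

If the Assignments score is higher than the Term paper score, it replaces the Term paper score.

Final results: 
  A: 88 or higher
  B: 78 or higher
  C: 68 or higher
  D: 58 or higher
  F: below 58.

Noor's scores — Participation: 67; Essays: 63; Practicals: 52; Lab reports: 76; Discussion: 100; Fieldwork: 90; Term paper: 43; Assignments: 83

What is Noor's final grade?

Assignments (83) > Term paper (43), so Term paper counts as 83.
Weighted total:
  Participation 67 × 0.2 = 13.4
  Essays 63 × 0.06 = 3.78
  Practicals 52 × 0.11 = 5.72
  Lab reports 76 × 0.1 = 7.6
  Discussion 100 × 0.14 = 14
  Fieldwork 90 × 0.14 = 12.6
  Term paper 83 × 0.14 = 11.62
  Assignments 83 × 0.11 = 9.13
Sum = 77.85
77.85 is ≥ 68 and < 78 → C

C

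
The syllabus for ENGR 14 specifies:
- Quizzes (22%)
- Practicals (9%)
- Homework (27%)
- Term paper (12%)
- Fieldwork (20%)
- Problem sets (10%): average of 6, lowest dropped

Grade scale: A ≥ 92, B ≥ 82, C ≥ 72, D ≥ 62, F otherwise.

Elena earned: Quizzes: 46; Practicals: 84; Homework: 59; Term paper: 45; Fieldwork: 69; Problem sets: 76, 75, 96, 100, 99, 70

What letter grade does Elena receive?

Problem sets: drop 70 → average of remaining 5 = 446/5 = 89.2
Weighted total:
  Quizzes 46 × 0.22 = 10.12
  Practicals 84 × 0.09 = 7.56
  Homework 59 × 0.27 = 15.93
  Term paper 45 × 0.12 = 5.4
  Fieldwork 69 × 0.2 = 13.8
  Problem sets 89.2 × 0.1 = 8.92
Sum = 61.73
61.73 < 62 → F

F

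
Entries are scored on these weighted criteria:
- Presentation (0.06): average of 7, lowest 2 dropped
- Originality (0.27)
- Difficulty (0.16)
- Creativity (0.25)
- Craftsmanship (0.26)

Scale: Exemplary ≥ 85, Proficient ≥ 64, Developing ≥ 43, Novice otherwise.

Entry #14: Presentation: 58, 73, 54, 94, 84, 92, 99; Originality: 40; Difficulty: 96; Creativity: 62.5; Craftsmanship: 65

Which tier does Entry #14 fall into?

Presentation: drop 54, 58 → average of remaining 5 = 442/5 = 88.4
Weighted total:
  Presentation 88.4 × 0.06 = 5.304
  Originality 40 × 0.27 = 10.8
  Difficulty 96 × 0.16 = 15.36
  Creativity 62.5 × 0.25 = 15.625
  Craftsmanship 65 × 0.26 = 16.9
Sum = 63.989
63.989 is ≥ 43 and < 64 → Developing

Developing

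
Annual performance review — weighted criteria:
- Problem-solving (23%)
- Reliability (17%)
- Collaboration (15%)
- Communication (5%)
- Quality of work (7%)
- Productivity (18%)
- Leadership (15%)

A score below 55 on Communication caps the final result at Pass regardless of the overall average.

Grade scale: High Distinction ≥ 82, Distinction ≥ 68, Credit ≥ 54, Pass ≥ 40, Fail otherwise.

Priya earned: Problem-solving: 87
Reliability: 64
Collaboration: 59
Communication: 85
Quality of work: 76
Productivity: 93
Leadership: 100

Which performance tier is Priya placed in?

Communication score 85 ≥ 55: minimum met.
Weighted total:
  Problem-solving 87 × 0.23 = 20.01
  Reliability 64 × 0.17 = 10.88
  Collaboration 59 × 0.15 = 8.85
  Communication 85 × 0.05 = 4.25
  Quality of work 76 × 0.07 = 5.32
  Productivity 93 × 0.18 = 16.74
  Leadership 100 × 0.15 = 15
Sum = 81.05
81.05 is ≥ 68 and < 82 → Distinction

Distinction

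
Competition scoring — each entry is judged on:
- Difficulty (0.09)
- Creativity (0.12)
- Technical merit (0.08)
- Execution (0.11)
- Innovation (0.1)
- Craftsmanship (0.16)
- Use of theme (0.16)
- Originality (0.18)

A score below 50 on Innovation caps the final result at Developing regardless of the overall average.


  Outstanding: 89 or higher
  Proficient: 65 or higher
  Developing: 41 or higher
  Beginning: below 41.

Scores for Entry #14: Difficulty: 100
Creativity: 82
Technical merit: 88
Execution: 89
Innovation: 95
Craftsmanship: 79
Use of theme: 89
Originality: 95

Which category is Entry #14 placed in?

Outstanding

Innovation score 95 ≥ 50: minimum met.
Weighted total:
  Difficulty 100 × 0.09 = 9
  Creativity 82 × 0.12 = 9.84
  Technical merit 88 × 0.08 = 7.04
  Execution 89 × 0.11 = 9.79
  Innovation 95 × 0.1 = 9.5
  Craftsmanship 79 × 0.16 = 12.64
  Use of theme 89 × 0.16 = 14.24
  Originality 95 × 0.18 = 17.1
Sum = 89.15
89.15 ≥ 89 → Outstanding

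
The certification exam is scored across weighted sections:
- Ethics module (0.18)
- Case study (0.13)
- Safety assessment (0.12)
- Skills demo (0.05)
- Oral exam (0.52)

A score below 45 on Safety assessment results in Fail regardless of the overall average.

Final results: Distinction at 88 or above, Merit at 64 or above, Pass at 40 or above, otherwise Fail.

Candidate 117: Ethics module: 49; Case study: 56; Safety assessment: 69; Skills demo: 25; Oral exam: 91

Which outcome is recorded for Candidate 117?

Safety assessment score 69 ≥ 45: minimum met.
Weighted total:
  Ethics module 49 × 0.18 = 8.82
  Case study 56 × 0.13 = 7.28
  Safety assessment 69 × 0.12 = 8.28
  Skills demo 25 × 0.05 = 1.25
  Oral exam 91 × 0.52 = 47.32
Sum = 72.95
72.95 is ≥ 64 and < 88 → Merit

Merit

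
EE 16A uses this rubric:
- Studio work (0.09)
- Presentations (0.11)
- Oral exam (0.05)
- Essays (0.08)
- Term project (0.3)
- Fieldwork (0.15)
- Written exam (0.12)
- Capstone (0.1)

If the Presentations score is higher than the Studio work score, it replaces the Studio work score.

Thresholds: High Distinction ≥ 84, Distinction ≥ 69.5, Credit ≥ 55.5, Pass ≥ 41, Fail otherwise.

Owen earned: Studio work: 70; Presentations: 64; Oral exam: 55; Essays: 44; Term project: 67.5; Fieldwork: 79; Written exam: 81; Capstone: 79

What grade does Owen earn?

Presentations (64) ≤ Studio work (70), so Studio work stays at 70.
Weighted total:
  Studio work 70 × 0.09 = 6.3
  Presentations 64 × 0.11 = 7.04
  Oral exam 55 × 0.05 = 2.75
  Essays 44 × 0.08 = 3.52
  Term project 67.5 × 0.3 = 20.25
  Fieldwork 79 × 0.15 = 11.85
  Written exam 81 × 0.12 = 9.72
  Capstone 79 × 0.1 = 7.9
Sum = 69.33
69.33 is ≥ 55.5 and < 69.5 → Credit

Credit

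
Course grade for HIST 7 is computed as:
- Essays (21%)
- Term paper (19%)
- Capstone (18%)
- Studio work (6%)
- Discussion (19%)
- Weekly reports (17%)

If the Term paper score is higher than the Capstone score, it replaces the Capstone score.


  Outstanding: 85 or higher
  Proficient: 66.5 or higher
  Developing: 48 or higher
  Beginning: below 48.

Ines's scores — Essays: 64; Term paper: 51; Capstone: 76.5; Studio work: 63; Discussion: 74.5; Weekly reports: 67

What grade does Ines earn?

Developing

Term paper (51) ≤ Capstone (76.5), so Capstone stays at 76.5.
Weighted total:
  Essays 64 × 0.21 = 13.44
  Term paper 51 × 0.19 = 9.69
  Capstone 76.5 × 0.18 = 13.77
  Studio work 63 × 0.06 = 3.78
  Discussion 74.5 × 0.19 = 14.155
  Weekly reports 67 × 0.17 = 11.39
Sum = 66.225
66.225 is ≥ 48 and < 66.5 → Developing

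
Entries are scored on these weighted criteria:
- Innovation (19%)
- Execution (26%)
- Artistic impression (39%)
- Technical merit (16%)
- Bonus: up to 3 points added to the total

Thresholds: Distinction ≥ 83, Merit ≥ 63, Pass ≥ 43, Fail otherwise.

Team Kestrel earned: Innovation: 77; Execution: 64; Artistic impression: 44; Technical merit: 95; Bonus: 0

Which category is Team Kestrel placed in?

Merit

Weighted total:
  Innovation 77 × 0.19 = 14.63
  Execution 64 × 0.26 = 16.64
  Artistic impression 44 × 0.39 = 17.16
  Technical merit 95 × 0.16 = 15.2
Sum = 63.63
Bonus: 63.63 + 0 = 63.63
63.63 is ≥ 63 and < 83 → Merit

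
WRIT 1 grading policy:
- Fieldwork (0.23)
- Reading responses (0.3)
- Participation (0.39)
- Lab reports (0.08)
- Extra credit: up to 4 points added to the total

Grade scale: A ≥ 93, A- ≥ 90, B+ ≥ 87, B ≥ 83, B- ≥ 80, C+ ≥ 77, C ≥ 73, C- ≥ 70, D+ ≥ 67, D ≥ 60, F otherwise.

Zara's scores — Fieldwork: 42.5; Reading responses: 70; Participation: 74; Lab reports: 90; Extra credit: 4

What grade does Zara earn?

Weighted total:
  Fieldwork 42.5 × 0.23 = 9.775
  Reading responses 70 × 0.3 = 21
  Participation 74 × 0.39 = 28.86
  Lab reports 90 × 0.08 = 7.2
Sum = 66.835
Extra credit: 66.835 + 4 = 70.835
70.835 is ≥ 70 and < 73 → C-

C-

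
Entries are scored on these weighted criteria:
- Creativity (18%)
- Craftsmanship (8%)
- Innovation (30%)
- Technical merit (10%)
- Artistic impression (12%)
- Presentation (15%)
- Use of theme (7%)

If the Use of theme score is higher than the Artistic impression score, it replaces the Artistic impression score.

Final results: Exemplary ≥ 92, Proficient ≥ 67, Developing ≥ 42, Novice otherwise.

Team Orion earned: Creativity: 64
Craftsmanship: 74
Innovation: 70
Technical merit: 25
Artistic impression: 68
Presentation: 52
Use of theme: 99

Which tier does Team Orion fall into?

Use of theme (99) > Artistic impression (68), so Artistic impression counts as 99.
Weighted total:
  Creativity 64 × 0.18 = 11.52
  Craftsmanship 74 × 0.08 = 5.92
  Innovation 70 × 0.3 = 21
  Technical merit 25 × 0.1 = 2.5
  Artistic impression 99 × 0.12 = 11.88
  Presentation 52 × 0.15 = 7.8
  Use of theme 99 × 0.07 = 6.93
Sum = 67.55
67.55 is ≥ 67 and < 92 → Proficient

Proficient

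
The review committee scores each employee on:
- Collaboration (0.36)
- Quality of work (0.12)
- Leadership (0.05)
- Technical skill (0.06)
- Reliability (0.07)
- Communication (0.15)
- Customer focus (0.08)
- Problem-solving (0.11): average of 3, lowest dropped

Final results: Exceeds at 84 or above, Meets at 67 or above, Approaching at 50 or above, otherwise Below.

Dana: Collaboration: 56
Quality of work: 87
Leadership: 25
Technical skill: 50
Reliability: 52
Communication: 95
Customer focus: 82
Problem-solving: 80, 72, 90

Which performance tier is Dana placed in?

Meets

Problem-solving: drop 72 → average of remaining 2 = 170/2 = 85
Weighted total:
  Collaboration 56 × 0.36 = 20.16
  Quality of work 87 × 0.12 = 10.44
  Leadership 25 × 0.05 = 1.25
  Technical skill 50 × 0.06 = 3
  Reliability 52 × 0.07 = 3.64
  Communication 95 × 0.15 = 14.25
  Customer focus 82 × 0.08 = 6.56
  Problem-solving 85 × 0.11 = 9.35
Sum = 68.65
68.65 is ≥ 67 and < 84 → Meets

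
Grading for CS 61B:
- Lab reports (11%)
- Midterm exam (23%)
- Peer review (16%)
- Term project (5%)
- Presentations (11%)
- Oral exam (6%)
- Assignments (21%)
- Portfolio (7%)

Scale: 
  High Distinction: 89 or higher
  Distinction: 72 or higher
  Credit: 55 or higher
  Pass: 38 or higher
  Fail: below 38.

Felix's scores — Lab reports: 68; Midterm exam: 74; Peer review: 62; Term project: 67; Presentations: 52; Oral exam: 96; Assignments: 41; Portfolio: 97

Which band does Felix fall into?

Credit

Weighted total:
  Lab reports 68 × 0.11 = 7.48
  Midterm exam 74 × 0.23 = 17.02
  Peer review 62 × 0.16 = 9.92
  Term project 67 × 0.05 = 3.35
  Presentations 52 × 0.11 = 5.72
  Oral exam 96 × 0.06 = 5.76
  Assignments 41 × 0.21 = 8.61
  Portfolio 97 × 0.07 = 6.79
Sum = 64.65
64.65 is ≥ 55 and < 72 → Credit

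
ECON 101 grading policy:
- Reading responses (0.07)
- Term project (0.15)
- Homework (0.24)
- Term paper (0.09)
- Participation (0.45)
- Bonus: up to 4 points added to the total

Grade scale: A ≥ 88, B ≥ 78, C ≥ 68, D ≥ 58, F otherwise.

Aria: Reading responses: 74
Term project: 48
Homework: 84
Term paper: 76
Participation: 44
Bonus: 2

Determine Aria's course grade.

D

Weighted total:
  Reading responses 74 × 0.07 = 5.18
  Term project 48 × 0.15 = 7.2
  Homework 84 × 0.24 = 20.16
  Term paper 76 × 0.09 = 6.84
  Participation 44 × 0.45 = 19.8
Sum = 59.18
Bonus: 59.18 + 2 = 61.18
61.18 is ≥ 58 and < 68 → D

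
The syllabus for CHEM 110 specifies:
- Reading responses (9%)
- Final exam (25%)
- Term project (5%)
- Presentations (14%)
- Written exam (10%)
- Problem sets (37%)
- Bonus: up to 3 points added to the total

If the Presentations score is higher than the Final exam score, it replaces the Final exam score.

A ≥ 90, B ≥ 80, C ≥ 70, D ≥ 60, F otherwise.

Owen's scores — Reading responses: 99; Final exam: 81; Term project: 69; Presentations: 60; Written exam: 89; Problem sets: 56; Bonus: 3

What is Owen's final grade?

C

Presentations (60) ≤ Final exam (81), so Final exam stays at 81.
Weighted total:
  Reading responses 99 × 0.09 = 8.91
  Final exam 81 × 0.25 = 20.25
  Term project 69 × 0.05 = 3.45
  Presentations 60 × 0.14 = 8.4
  Written exam 89 × 0.1 = 8.9
  Problem sets 56 × 0.37 = 20.72
Sum = 70.63
Bonus: 70.63 + 3 = 73.63
73.63 is ≥ 70 and < 80 → C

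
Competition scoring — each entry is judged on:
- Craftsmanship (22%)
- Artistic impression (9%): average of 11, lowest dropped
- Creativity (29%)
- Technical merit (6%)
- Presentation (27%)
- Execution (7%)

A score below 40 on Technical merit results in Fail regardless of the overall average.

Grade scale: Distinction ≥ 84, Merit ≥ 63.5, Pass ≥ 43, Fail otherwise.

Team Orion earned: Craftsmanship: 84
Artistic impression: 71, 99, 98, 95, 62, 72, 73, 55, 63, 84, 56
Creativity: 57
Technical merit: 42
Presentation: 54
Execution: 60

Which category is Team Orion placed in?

Pass

Artistic impression: drop 55 → average of remaining 10 = 773/10 = 77.3
Technical merit score 42 ≥ 40: minimum met.
Weighted total:
  Craftsmanship 84 × 0.22 = 18.48
  Artistic impression 77.3 × 0.09 = 6.957
  Creativity 57 × 0.29 = 16.53
  Technical merit 42 × 0.06 = 2.52
  Presentation 54 × 0.27 = 14.58
  Execution 60 × 0.07 = 4.2
Sum = 63.267
63.267 is ≥ 43 and < 63.5 → Pass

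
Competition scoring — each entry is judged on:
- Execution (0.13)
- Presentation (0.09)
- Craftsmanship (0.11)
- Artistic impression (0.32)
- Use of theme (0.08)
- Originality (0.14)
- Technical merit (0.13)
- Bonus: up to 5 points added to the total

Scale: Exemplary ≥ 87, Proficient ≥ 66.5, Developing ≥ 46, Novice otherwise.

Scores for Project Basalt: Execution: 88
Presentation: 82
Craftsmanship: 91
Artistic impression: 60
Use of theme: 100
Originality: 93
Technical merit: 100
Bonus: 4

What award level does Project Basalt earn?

Proficient

Weighted total:
  Execution 88 × 0.13 = 11.44
  Presentation 82 × 0.09 = 7.38
  Craftsmanship 91 × 0.11 = 10.01
  Artistic impression 60 × 0.32 = 19.2
  Use of theme 100 × 0.08 = 8
  Originality 93 × 0.14 = 13.02
  Technical merit 100 × 0.13 = 13
Sum = 82.05
Bonus: 82.05 + 4 = 86.05
86.05 is ≥ 66.5 and < 87 → Proficient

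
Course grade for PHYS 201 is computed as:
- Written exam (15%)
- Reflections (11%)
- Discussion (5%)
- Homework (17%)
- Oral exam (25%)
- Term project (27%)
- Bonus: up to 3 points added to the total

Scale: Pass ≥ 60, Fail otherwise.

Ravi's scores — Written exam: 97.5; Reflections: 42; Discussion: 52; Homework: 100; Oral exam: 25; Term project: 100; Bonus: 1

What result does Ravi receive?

Pass

Weighted total:
  Written exam 97.5 × 0.15 = 14.625
  Reflections 42 × 0.11 = 4.62
  Discussion 52 × 0.05 = 2.6
  Homework 100 × 0.17 = 17
  Oral exam 25 × 0.25 = 6.25
  Term project 100 × 0.27 = 27
Sum = 72.095
Bonus: 72.095 + 1 = 73.095
73.095 ≥ 60 → Pass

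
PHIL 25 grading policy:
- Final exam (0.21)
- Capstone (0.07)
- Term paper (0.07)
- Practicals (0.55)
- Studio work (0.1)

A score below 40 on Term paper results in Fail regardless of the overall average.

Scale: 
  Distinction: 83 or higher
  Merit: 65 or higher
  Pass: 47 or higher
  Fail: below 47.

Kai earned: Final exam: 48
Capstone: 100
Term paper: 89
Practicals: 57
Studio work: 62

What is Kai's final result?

Pass

Term paper score 89 ≥ 40: minimum met.
Weighted total:
  Final exam 48 × 0.21 = 10.08
  Capstone 100 × 0.07 = 7
  Term paper 89 × 0.07 = 6.23
  Practicals 57 × 0.55 = 31.35
  Studio work 62 × 0.1 = 6.2
Sum = 60.86
60.86 is ≥ 47 and < 65 → Pass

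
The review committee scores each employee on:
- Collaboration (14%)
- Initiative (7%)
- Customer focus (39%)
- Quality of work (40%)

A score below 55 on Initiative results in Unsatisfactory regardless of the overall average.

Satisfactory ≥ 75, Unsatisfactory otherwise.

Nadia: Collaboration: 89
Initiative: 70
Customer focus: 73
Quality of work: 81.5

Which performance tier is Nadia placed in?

Satisfactory

Initiative score 70 ≥ 55: minimum met.
Weighted total:
  Collaboration 89 × 0.14 = 12.46
  Initiative 70 × 0.07 = 4.9
  Customer focus 73 × 0.39 = 28.47
  Quality of work 81.5 × 0.4 = 32.6
Sum = 78.43
78.43 ≥ 75 → Satisfactory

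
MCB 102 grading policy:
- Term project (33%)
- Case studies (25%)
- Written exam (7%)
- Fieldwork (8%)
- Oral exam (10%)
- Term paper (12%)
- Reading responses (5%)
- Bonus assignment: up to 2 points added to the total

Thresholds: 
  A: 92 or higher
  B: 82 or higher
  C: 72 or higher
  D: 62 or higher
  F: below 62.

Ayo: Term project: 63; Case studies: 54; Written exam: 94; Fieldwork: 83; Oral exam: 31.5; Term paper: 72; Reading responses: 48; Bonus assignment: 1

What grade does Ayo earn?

Weighted total:
  Term project 63 × 0.33 = 20.79
  Case studies 54 × 0.25 = 13.5
  Written exam 94 × 0.07 = 6.58
  Fieldwork 83 × 0.08 = 6.64
  Oral exam 31.5 × 0.1 = 3.15
  Term paper 72 × 0.12 = 8.64
  Reading responses 48 × 0.05 = 2.4
Sum = 61.7
Bonus assignment: 61.7 + 1 = 62.7
62.7 is ≥ 62 and < 72 → D

D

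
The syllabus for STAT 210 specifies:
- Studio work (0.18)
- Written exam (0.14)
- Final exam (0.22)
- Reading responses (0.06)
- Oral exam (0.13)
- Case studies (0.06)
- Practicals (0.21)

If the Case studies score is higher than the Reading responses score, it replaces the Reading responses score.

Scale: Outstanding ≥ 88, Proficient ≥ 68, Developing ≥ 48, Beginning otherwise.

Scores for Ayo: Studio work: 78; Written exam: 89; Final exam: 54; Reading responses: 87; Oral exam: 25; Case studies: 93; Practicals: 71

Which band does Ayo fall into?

Case studies (93) > Reading responses (87), so Reading responses counts as 93.
Weighted total:
  Studio work 78 × 0.18 = 14.04
  Written exam 89 × 0.14 = 12.46
  Final exam 54 × 0.22 = 11.88
  Reading responses 93 × 0.06 = 5.58
  Oral exam 25 × 0.13 = 3.25
  Case studies 93 × 0.06 = 5.58
  Practicals 71 × 0.21 = 14.91
Sum = 67.7
67.7 is ≥ 48 and < 68 → Developing

Developing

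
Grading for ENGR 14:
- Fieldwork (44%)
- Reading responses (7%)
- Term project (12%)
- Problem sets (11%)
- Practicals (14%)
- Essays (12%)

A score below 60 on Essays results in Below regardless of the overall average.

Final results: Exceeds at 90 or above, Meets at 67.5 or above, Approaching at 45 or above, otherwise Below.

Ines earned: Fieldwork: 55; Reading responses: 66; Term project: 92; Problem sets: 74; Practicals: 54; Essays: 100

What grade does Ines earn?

Essays score 100 ≥ 60: minimum met.
Weighted total:
  Fieldwork 55 × 0.44 = 24.2
  Reading responses 66 × 0.07 = 4.62
  Term project 92 × 0.12 = 11.04
  Problem sets 74 × 0.11 = 8.14
  Practicals 54 × 0.14 = 7.56
  Essays 100 × 0.12 = 12
Sum = 67.56
67.56 is ≥ 67.5 and < 90 → Meets

Meets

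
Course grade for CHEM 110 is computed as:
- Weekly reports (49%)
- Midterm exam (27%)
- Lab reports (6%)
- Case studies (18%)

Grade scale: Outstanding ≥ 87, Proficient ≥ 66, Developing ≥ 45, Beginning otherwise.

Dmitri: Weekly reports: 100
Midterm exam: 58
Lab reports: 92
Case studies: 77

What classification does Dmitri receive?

Proficient

Weighted total:
  Weekly reports 100 × 0.49 = 49
  Midterm exam 58 × 0.27 = 15.66
  Lab reports 92 × 0.06 = 5.52
  Case studies 77 × 0.18 = 13.86
Sum = 84.04
84.04 is ≥ 66 and < 87 → Proficient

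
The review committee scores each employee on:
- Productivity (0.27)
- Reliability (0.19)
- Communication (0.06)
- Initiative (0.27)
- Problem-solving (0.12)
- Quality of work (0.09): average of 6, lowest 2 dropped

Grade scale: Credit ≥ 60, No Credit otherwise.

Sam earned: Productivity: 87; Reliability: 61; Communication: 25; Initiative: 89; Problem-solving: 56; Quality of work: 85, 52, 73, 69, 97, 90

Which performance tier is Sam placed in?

Credit

Quality of work: drop 52, 69 → average of remaining 4 = 345/4 = 86.25
Weighted total:
  Productivity 87 × 0.27 = 23.49
  Reliability 61 × 0.19 = 11.59
  Communication 25 × 0.06 = 1.5
  Initiative 89 × 0.27 = 24.03
  Problem-solving 56 × 0.12 = 6.72
  Quality of work 86.25 × 0.09 = 7.7625
Sum = 75.0925
75.0925 ≥ 60 → Credit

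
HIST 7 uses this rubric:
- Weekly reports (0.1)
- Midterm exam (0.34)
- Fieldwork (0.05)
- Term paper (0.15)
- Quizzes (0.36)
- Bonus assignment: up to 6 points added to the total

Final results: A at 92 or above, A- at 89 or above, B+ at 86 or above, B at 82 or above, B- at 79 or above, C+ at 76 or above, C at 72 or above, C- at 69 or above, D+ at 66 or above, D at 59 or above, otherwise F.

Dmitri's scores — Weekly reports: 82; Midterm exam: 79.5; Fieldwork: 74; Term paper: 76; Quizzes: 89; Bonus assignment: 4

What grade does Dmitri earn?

B+

Weighted total:
  Weekly reports 82 × 0.1 = 8.2
  Midterm exam 79.5 × 0.34 = 27.03
  Fieldwork 74 × 0.05 = 3.7
  Term paper 76 × 0.15 = 11.4
  Quizzes 89 × 0.36 = 32.04
Sum = 82.37
Bonus assignment: 82.37 + 4 = 86.37
86.37 is ≥ 86 and < 89 → B+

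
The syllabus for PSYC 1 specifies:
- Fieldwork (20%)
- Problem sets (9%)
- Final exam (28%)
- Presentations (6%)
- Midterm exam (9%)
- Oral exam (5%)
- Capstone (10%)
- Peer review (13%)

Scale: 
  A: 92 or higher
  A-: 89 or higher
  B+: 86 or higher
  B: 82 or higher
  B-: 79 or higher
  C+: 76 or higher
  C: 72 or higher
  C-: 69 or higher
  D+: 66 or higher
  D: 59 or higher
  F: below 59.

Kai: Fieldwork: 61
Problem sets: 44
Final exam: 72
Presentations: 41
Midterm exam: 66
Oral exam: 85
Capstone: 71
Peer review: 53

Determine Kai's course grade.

D

Weighted total:
  Fieldwork 61 × 0.2 = 12.2
  Problem sets 44 × 0.09 = 3.96
  Final exam 72 × 0.28 = 20.16
  Presentations 41 × 0.06 = 2.46
  Midterm exam 66 × 0.09 = 5.94
  Oral exam 85 × 0.05 = 4.25
  Capstone 71 × 0.1 = 7.1
  Peer review 53 × 0.13 = 6.89
Sum = 62.96
62.96 is ≥ 59 and < 66 → D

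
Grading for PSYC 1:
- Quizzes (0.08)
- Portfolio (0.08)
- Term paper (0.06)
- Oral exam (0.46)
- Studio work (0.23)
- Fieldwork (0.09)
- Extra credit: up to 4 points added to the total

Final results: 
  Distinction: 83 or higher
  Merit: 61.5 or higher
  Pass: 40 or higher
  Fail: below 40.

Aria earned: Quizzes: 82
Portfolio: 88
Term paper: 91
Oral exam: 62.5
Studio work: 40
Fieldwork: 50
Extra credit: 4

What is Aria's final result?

Merit

Weighted total:
  Quizzes 82 × 0.08 = 6.56
  Portfolio 88 × 0.08 = 7.04
  Term paper 91 × 0.06 = 5.46
  Oral exam 62.5 × 0.46 = 28.75
  Studio work 40 × 0.23 = 9.2
  Fieldwork 50 × 0.09 = 4.5
Sum = 61.51
Extra credit: 61.51 + 4 = 65.51
65.51 is ≥ 61.5 and < 83 → Merit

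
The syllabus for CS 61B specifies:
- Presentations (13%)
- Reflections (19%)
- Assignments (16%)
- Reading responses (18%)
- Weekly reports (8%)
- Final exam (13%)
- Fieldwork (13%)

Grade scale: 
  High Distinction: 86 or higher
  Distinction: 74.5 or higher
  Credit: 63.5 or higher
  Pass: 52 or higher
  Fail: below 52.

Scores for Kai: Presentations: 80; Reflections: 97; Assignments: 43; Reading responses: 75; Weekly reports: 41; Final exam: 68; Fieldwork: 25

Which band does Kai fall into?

Weighted total:
  Presentations 80 × 0.13 = 10.4
  Reflections 97 × 0.19 = 18.43
  Assignments 43 × 0.16 = 6.88
  Reading responses 75 × 0.18 = 13.5
  Weekly reports 41 × 0.08 = 3.28
  Final exam 68 × 0.13 = 8.84
  Fieldwork 25 × 0.13 = 3.25
Sum = 64.58
64.58 is ≥ 63.5 and < 74.5 → Credit

Credit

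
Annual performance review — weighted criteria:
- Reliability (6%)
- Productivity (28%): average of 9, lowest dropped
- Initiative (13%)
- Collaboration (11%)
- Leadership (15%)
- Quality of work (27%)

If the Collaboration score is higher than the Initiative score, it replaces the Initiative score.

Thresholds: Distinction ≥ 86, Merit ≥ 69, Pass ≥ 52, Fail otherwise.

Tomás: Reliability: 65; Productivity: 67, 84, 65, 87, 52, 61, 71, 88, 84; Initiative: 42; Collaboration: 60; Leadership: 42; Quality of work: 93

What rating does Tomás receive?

Merit

Productivity: drop 52 → average of remaining 8 = 607/8 = 75.875
Collaboration (60) > Initiative (42), so Initiative counts as 60.
Weighted total:
  Reliability 65 × 0.06 = 3.9
  Productivity 75.875 × 0.28 = 21.245
  Initiative 60 × 0.13 = 7.8
  Collaboration 60 × 0.11 = 6.6
  Leadership 42 × 0.15 = 6.3
  Quality of work 93 × 0.27 = 25.11
Sum = 70.955
70.955 is ≥ 69 and < 86 → Merit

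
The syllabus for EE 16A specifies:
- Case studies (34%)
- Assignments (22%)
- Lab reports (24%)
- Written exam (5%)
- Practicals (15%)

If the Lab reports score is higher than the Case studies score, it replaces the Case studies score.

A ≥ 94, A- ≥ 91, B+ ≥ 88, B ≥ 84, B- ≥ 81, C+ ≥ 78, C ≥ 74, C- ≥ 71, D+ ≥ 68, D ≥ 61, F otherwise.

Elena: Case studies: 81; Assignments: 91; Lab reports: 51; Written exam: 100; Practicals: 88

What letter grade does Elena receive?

C+

Lab reports (51) ≤ Case studies (81), so Case studies stays at 81.
Weighted total:
  Case studies 81 × 0.34 = 27.54
  Assignments 91 × 0.22 = 20.02
  Lab reports 51 × 0.24 = 12.24
  Written exam 100 × 0.05 = 5
  Practicals 88 × 0.15 = 13.2
Sum = 78
78 is ≥ 78 and < 81 → C+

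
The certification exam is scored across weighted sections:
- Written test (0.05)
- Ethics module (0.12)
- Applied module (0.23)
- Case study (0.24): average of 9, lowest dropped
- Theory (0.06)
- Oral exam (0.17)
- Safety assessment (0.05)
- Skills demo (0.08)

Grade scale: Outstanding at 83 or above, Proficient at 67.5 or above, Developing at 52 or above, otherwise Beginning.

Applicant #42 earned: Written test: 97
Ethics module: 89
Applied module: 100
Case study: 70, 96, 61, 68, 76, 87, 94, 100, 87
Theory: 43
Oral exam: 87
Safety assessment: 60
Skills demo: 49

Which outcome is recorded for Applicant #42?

Case study: drop 61 → average of remaining 8 = 678/8 = 84.75
Weighted total:
  Written test 97 × 0.05 = 4.85
  Ethics module 89 × 0.12 = 10.68
  Applied module 100 × 0.23 = 23
  Case study 84.75 × 0.24 = 20.34
  Theory 43 × 0.06 = 2.58
  Oral exam 87 × 0.17 = 14.79
  Safety assessment 60 × 0.05 = 3
  Skills demo 49 × 0.08 = 3.92
Sum = 83.16
83.16 ≥ 83 → Outstanding

Outstanding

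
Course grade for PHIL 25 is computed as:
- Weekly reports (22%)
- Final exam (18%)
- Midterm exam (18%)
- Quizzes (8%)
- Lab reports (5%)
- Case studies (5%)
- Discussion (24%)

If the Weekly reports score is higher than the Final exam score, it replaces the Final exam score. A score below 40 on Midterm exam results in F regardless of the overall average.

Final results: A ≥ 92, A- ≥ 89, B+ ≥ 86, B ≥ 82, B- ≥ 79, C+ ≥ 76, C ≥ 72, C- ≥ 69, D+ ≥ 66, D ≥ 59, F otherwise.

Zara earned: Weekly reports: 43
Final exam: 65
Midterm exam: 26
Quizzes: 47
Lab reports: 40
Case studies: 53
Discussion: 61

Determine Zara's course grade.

F

Weekly reports (43) ≤ Final exam (65), so Final exam stays at 65.
Midterm exam score 26 < 40: minimum not met.
Weighted total:
  Weekly reports 43 × 0.22 = 9.46
  Final exam 65 × 0.18 = 11.7
  Midterm exam 26 × 0.18 = 4.68
  Quizzes 47 × 0.08 = 3.76
  Lab reports 40 × 0.05 = 2
  Case studies 53 × 0.05 = 2.65
  Discussion 61 × 0.24 = 14.64
Sum = 48.89
Because the Midterm exam minimum was not met, the result is F.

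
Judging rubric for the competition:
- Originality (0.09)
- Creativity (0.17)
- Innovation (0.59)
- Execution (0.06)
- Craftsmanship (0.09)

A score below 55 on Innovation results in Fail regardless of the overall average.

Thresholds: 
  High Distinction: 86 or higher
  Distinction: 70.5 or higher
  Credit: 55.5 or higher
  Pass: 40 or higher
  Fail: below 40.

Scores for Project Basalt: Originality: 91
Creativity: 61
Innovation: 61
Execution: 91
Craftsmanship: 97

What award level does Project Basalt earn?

Credit

Innovation score 61 ≥ 55: minimum met.
Weighted total:
  Originality 91 × 0.09 = 8.19
  Creativity 61 × 0.17 = 10.37
  Innovation 61 × 0.59 = 35.99
  Execution 91 × 0.06 = 5.46
  Craftsmanship 97 × 0.09 = 8.73
Sum = 68.74
68.74 is ≥ 55.5 and < 70.5 → Credit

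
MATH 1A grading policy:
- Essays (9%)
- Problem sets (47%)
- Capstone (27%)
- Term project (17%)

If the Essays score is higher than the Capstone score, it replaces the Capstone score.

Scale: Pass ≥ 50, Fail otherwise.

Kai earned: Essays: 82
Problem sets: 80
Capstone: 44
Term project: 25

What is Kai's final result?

Pass

Essays (82) > Capstone (44), so Capstone counts as 82.
Weighted total:
  Essays 82 × 0.09 = 7.38
  Problem sets 80 × 0.47 = 37.6
  Capstone 82 × 0.27 = 22.14
  Term project 25 × 0.17 = 4.25
Sum = 71.37
71.37 ≥ 50 → Pass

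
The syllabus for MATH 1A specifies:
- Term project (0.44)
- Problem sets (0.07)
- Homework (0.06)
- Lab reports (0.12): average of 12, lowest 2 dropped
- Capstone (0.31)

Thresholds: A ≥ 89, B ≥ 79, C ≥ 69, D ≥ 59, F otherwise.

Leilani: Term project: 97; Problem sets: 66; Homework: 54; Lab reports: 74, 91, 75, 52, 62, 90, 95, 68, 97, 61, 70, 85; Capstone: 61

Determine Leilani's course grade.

B

Lab reports: drop 52, 61 → average of remaining 10 = 807/10 = 80.7
Weighted total:
  Term project 97 × 0.44 = 42.68
  Problem sets 66 × 0.07 = 4.62
  Homework 54 × 0.06 = 3.24
  Lab reports 80.7 × 0.12 = 9.684
  Capstone 61 × 0.31 = 18.91
Sum = 79.134
79.134 is ≥ 79 and < 89 → B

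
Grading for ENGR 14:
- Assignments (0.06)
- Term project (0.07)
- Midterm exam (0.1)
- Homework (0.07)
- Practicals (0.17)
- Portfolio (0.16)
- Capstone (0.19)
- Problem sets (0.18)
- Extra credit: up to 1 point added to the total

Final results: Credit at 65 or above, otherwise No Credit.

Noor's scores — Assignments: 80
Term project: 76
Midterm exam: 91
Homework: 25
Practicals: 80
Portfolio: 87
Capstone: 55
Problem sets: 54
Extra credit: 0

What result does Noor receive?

Weighted total:
  Assignments 80 × 0.06 = 4.8
  Term project 76 × 0.07 = 5.32
  Midterm exam 91 × 0.1 = 9.1
  Homework 25 × 0.07 = 1.75
  Practicals 80 × 0.17 = 13.6
  Portfolio 87 × 0.16 = 13.92
  Capstone 55 × 0.19 = 10.45
  Problem sets 54 × 0.18 = 9.72
Sum = 68.66
Extra credit: 68.66 + 0 = 68.66
68.66 ≥ 65 → Credit

Credit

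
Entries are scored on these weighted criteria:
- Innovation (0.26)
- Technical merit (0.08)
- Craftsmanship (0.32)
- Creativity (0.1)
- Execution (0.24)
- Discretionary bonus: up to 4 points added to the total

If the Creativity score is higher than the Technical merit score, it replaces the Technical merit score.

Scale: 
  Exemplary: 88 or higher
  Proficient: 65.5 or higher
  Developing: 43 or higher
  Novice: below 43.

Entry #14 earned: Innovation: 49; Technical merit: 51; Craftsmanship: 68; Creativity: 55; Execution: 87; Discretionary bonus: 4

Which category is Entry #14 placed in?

Proficient

Creativity (55) > Technical merit (51), so Technical merit counts as 55.
Weighted total:
  Innovation 49 × 0.26 = 12.74
  Technical merit 55 × 0.08 = 4.4
  Craftsmanship 68 × 0.32 = 21.76
  Creativity 55 × 0.1 = 5.5
  Execution 87 × 0.24 = 20.88
Sum = 65.28
Discretionary bonus: 65.28 + 4 = 69.28
69.28 is ≥ 65.5 and < 88 → Proficient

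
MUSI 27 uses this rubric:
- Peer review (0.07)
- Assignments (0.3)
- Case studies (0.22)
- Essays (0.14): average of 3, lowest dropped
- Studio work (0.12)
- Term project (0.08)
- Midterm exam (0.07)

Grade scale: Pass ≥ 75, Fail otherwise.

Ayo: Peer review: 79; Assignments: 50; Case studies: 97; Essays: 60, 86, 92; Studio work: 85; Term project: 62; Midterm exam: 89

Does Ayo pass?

Pass

Essays: drop 60 → average of remaining 2 = 178/2 = 89
Weighted total:
  Peer review 79 × 0.07 = 5.53
  Assignments 50 × 0.3 = 15
  Case studies 97 × 0.22 = 21.34
  Essays 89 × 0.14 = 12.46
  Studio work 85 × 0.12 = 10.2
  Term project 62 × 0.08 = 4.96
  Midterm exam 89 × 0.07 = 6.23
Sum = 75.72
75.72 ≥ 75 → Pass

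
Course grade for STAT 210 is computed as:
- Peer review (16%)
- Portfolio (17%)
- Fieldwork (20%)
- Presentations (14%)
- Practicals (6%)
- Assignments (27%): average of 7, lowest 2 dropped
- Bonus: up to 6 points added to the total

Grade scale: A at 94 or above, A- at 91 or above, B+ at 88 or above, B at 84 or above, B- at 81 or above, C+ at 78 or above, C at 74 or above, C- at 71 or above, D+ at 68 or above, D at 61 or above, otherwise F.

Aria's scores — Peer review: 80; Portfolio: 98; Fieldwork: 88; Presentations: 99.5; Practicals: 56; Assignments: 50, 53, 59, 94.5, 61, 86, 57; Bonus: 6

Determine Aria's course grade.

B+

Assignments: drop 50, 53 → average of remaining 5 = 357.5/5 = 71.5
Weighted total:
  Peer review 80 × 0.16 = 12.8
  Portfolio 98 × 0.17 = 16.66
  Fieldwork 88 × 0.2 = 17.6
  Presentations 99.5 × 0.14 = 13.93
  Practicals 56 × 0.06 = 3.36
  Assignments 71.5 × 0.27 = 19.305
Sum = 83.655
Bonus: 83.655 + 6 = 89.655
89.655 is ≥ 88 and < 91 → B+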